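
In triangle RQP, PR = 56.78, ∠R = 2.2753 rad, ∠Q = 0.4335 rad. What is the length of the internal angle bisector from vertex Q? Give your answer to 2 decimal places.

t_Q ≈ 71.42

The third angle is ∠P = π − ∠R − ∠Q = 0.4328 rad.
Law of sines: QP = PR·sin R/sin Q ≈ 102.99.
Law of sines: RQ = PR·sin P/sin Q ≈ 56.693.
The bisector from Q has length 2·RQ·QP·cos(∠Q/2)/(RQ+QP) ≈ 71.42.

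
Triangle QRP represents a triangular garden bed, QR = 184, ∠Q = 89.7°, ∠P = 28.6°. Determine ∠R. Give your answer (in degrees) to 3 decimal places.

∠R ≈ 61.700°

The third angle is ∠R = 180° − ∠P − ∠Q = 61.70°.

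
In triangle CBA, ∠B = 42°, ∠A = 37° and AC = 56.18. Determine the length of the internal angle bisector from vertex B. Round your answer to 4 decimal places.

The third angle is ∠C = 180° − ∠B − ∠A = 101.00°.
Law of sines: BA = AC·sin C/sin B ≈ 82.417.
Law of sines: CB = AC·sin A/sin B ≈ 50.528.
The bisector from B has length 2·CB·BA·cos(∠B/2)/(CB+BA) ≈ 58.487.

t_B ≈ 58.4871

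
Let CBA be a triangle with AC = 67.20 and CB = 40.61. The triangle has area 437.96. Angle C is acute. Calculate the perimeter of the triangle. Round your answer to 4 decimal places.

perimeter ≈ 139.3665

From area = ½·AC·CB·sin C, we get sin C = 2·area/(AC·CB) ≈ 0.32097.
Taking the acute solution, ∠C ≈ 18.72°.
Law of cosines then gives BA ≈ 31.556.
Perimeter = 31.556 + 67.2 + 40.61 = 139.37.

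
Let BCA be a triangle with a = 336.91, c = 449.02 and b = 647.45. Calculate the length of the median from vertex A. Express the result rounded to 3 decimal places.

m_A ≈ 531.063

Median from A: ½√(2·b² + 2·c² − a²) ≈ 531.06.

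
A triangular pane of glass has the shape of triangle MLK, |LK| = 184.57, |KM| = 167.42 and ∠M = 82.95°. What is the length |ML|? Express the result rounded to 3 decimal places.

100.915

Law of sines: sin L = |KM|·sin M/|LK| ≈ 0.90022.
Since |LK| ≥ |KM|, only the acute value applies: ∠L ≈ 64.19°.
Then ∠K = 180° − ∠M − ∠L ≈ 32.86°.
Law of sines gives |ML| = |LK|·sin K/sin M ≈ 100.92.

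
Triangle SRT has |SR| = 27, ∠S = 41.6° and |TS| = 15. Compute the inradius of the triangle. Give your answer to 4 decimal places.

By the law of cosines, |RT|² = |TS|² + |SR|² − 2·|TS|·|SR|·cos S = 348.28, so |RT| ≈ 18.662.
Area = ½·|TS|·|SR|·sin S ≈ 134.45.
Semiperimeter s = (18.662+15+27)/2 = 30.331.
Inradius = area/s = 134.45/30.331 ≈ 4.4326.

r ≈ 4.4326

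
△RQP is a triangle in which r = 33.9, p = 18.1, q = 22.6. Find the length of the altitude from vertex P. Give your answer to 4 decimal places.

Semiperimeter s = (33.9 + 22.6 + 18.1)/2 = 37.3.
Heron's formula: area = √(37.3·3.4·14.7·19.2) ≈ 189.19.
The altitude from P has length 2·area/p ≈ 20.905.

h_P ≈ 20.9052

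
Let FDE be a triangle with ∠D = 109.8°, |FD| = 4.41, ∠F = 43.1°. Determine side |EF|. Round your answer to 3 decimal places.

The third angle is ∠E = 180° − ∠F − ∠D = 27.10°.
Law of sines: |EF| = |FD|·sin D/sin E ≈ 9.1084.

9.108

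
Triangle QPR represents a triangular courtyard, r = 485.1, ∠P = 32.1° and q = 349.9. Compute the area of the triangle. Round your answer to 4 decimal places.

area ≈ 45098.8648

Area = ½·r·q·sin P ≈ 45099.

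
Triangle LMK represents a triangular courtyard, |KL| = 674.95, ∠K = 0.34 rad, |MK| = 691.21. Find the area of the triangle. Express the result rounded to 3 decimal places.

Area = ½·|MK|·|KL|·sin K ≈ 77791.

77791.232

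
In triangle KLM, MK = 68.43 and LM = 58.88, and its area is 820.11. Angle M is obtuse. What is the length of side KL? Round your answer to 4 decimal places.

From area = ½·LM·MK·sin M, we get sin M = 2·area/(LM·MK) ≈ 0.40709.
Taking the obtuse solution, ∠M ≈ 155.98°.
Law of cosines then gives KL ≈ 124.54.

124.5387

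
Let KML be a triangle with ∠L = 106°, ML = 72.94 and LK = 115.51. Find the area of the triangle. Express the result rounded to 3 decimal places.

area ≈ 4049.459

Area = ½·ML·LK·sin L ≈ 4049.5.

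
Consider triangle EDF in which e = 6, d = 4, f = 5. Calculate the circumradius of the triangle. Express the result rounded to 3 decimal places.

By the law of cosines, cos E = (d² + f² − e²) / (2·d·f) ≈ 0.12500, so ∠E ≈ 82.82°.
Circumradius = e/(2 sin E) ≈ 3.0237.

R ≈ 3.024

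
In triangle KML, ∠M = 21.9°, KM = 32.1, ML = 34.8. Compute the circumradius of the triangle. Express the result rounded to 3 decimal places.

By the law of cosines, LK² = KM² + ML² − 2·KM·ML·cos M = 168.52, so LK ≈ 12.981.
Area = ½·KM·ML·sin M ≈ 208.33.
Circumradius = LK/(2 sin M) ≈ 17.402.

R ≈ 17.402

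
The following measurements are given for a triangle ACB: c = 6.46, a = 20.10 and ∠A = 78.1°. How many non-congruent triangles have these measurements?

c·sin A = 6.46·sin(78.1°) ≈ 6.321.
Since a ≥ c, exactly one triangle exists.

1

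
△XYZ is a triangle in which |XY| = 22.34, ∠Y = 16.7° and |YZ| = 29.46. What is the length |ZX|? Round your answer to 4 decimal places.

10.3059

By the law of cosines, |ZX|² = |XY|² + |YZ|² − 2·|XY|·|YZ|·cos Y = 106.21, so |ZX| ≈ 10.306.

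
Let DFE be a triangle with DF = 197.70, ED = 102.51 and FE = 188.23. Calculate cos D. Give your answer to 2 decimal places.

cos D ≈ 0.35

By the law of cosines, cos D = (ED² + DF² − FE²) / (2·ED·DF) ≈ 0.34943, so ∠D ≈ 69.55°.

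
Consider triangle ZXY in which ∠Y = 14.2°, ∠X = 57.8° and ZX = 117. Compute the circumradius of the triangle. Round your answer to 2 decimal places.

The third angle is ∠Z = 180° − ∠X − ∠Y = 108.00°.
Law of sines: XY = ZX·sin Z/sin Y ≈ 453.61.
Law of sines: YZ = ZX·sin X/sin Y ≈ 403.59.
Circumradius = ZX/(2 sin Y) ≈ 238.48.

R ≈ 238.48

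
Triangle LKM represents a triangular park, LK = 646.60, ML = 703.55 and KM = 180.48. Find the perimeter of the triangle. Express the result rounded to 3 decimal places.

perimeter ≈ 1530.630

Perimeter = 180.48 + 703.55 + 646.6 = 1530.6.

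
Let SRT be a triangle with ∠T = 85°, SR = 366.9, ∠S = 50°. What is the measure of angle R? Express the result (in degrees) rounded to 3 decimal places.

∠R ≈ 45.000°

The third angle is ∠R = 180° − ∠T − ∠S = 45.00°.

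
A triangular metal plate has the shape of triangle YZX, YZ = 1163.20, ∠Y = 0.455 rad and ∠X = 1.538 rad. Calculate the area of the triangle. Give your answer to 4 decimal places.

The third angle is ∠Z = π − ∠X − ∠Y = 1.149 rad.
Law of sines: ZX = YZ·sin Y/sin X ≈ 511.46.
Law of sines: XY = YZ·sin Z/sin X ≈ 1061.6.
Area = ½·YZ·ZX·sin Z ≈ 2.7134e+05.

area ≈ 271342.9000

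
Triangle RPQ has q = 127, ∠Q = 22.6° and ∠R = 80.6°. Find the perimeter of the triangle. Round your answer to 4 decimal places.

The third angle is ∠P = 180° − ∠Q − ∠R = 76.80°.
Law of sines: r = q·sin R/sin Q ≈ 326.04.
Law of sines: p = q·sin P/sin Q ≈ 321.74.
Semiperimeter s = (326.04+321.74+127)/2 = 387.39.
Perimeter = 326.04 + 321.74 + 127 = 774.78.

perimeter ≈ 774.7809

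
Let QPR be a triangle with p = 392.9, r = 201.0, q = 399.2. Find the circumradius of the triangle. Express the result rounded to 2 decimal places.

204.81

By the law of cosines, cos Q = (p² + r² − q²) / (2·p·r) ≈ 0.22420, so ∠Q ≈ 77.04°.
Circumradius = q/(2 sin Q) ≈ 204.81.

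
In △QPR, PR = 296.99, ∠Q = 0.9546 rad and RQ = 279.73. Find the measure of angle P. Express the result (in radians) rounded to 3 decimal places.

Law of sines: sin P = RQ·sin Q/PR ≈ 0.76865.
Since PR ≥ RQ, only the acute value applies: ∠P ≈ 0.8767 rad.
Then ∠R = π − ∠Q − ∠P ≈ 1.3103 rad.

∠P ≈ 0.877 rad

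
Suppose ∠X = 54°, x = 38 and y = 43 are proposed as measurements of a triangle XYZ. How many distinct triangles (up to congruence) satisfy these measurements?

y·sin X = 43·sin(54°) ≈ 34.79.
Since y sin X < x < y (34.79 < 38 < 43), two triangles exist.

2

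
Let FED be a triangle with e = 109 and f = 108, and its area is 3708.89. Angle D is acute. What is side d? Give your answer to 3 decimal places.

From area = ½·f·e·sin D, we get sin D = 2·area/(f·e) ≈ 0.63012.
Taking the acute solution, ∠D ≈ 39.06°.
Law of cosines then gives d ≈ 72.548.

72.548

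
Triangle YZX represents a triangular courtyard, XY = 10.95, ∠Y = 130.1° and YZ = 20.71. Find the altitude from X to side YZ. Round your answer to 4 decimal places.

8.3759

By the law of cosines, ZX² = XY² + YZ² − 2·XY·YZ·cos Y = 840.95, so ZX ≈ 28.999.
Area = ½·XY·YZ·sin Y ≈ 86.732.
The altitude from X has length 2·area/YZ ≈ 8.3759.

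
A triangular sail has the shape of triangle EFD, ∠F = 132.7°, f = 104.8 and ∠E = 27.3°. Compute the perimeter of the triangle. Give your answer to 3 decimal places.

perimeter ≈ 218.977

The third angle is ∠D = 180° − ∠E − ∠F = 20.00°.
Law of sines: e = f·sin E/sin F ≈ 65.404.
Law of sines: d = f·sin D/sin F ≈ 48.773.
Semiperimeter s = (65.404+104.8+48.773)/2 = 109.49.
Perimeter = 65.404 + 104.8 + 48.773 = 218.98.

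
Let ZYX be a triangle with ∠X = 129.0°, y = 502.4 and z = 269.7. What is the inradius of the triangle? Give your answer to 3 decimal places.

71.335

By the law of cosines, x² = z² + y² − 2·z·y·cos X = 4.9569e+05, so x ≈ 704.05.
Area = ½·z·y·sin X ≈ 52651.
Semiperimeter s = (269.7+502.4+704.05)/2 = 738.07.
Inradius = area/s = 52651/738.07 ≈ 71.335.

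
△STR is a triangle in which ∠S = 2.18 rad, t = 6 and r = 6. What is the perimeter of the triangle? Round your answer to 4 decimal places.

By the law of cosines, s² = t² + r² − 2·t·r·cos S = 113.2, so s ≈ 10.64.
Semiperimeter p = (10.64+6+6)/2 = 11.32.
Perimeter = 10.64 + 6 + 6 = 22.64.

perimeter ≈ 22.6395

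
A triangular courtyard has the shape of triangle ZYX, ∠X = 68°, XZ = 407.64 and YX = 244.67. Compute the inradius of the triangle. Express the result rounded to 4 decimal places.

r ≈ 88.8075

By the law of cosines, ZY² = YX² + XZ² − 2·YX·XZ·cos X = 1.5131e+05, so ZY ≈ 388.98.
Area = ½·YX·XZ·sin X ≈ 46237.
Semiperimeter s = (244.67+407.64+388.98)/2 = 520.65.
Inradius = area/s = 46237/520.65 ≈ 88.807.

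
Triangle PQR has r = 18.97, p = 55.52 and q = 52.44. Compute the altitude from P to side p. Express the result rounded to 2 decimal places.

h_P ≈ 17.92

Semiperimeter s = (55.52 + 52.44 + 18.97)/2 = 63.465.
Heron's formula: area = √(63.465·7.945·11.025·44.495) ≈ 497.35.
The altitude from P has length 2·area/p ≈ 17.916.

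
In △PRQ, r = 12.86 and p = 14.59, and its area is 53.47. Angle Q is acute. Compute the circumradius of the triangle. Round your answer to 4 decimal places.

From area = ½·p·r·sin Q, we get sin Q = 2·area/(p·r) ≈ 0.56996.
Taking the acute solution, ∠Q ≈ 34.75°.
Law of cosines then gives q ≈ 8.3613.
Circumradius = q/(2 sin Q) ≈ 7.335.

7.3350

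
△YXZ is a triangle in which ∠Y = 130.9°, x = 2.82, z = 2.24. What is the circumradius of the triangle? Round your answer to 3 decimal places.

By the law of cosines, y² = x² + z² − 2·x·z·cos Y = 21.242, so y ≈ 4.6089.
Area = ½·x·z·sin Y ≈ 2.3873.
Circumradius = y/(2 sin Y) ≈ 3.0488.

R ≈ 3.049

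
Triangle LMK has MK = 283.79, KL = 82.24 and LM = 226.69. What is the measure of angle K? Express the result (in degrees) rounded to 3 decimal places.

∠K ≈ 39.704°

By the law of cosines, cos K = (MK² + KL² − LM²) / (2·MK·KL) ≈ 0.76936, so ∠K ≈ 39.70°.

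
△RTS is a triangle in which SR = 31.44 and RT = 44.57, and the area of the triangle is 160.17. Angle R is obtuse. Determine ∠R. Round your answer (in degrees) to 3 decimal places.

From area = ½·SR·RT·sin R, we get sin R = 2·area/(SR·RT) ≈ 0.22861.
Taking the obtuse solution, ∠R ≈ 166.79°.

∠R ≈ 166.785°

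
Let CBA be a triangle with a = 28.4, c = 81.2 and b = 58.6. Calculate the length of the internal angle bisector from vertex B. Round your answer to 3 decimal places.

40.581

By the law of cosines, cos B = (a² + c² − b²) / (2·a·c) ≈ 0.85991, so ∠B ≈ 30.69°.
The bisector from B has length 2·a·c·cos(∠B/2)/(a+c) ≈ 40.581.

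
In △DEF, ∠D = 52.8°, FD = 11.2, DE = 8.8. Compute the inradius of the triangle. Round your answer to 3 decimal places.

r ≈ 2.693

By the law of cosines, EF² = FD² + DE² − 2·FD·DE·cos D = 83.701, so EF ≈ 9.1488.
Area = ½·FD·DE·sin D ≈ 39.253.
Semiperimeter s = (9.1488+11.2+8.8)/2 = 14.574.
Inradius = area/s = 39.253/14.574 ≈ 2.6933.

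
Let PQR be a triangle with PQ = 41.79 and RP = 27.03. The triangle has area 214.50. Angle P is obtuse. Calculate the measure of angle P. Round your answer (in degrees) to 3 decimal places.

From area = ½·RP·PQ·sin P, we get sin P = 2·area/(RP·PQ) ≈ 0.37979.
Taking the obtuse solution, ∠P ≈ 157.68°.

157.680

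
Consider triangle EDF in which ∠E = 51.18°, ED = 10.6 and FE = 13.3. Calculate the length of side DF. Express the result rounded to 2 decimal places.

By the law of cosines, DF² = FE² + ED² − 2·FE·ED·cos E = 112.5, so DF ≈ 10.606.

10.61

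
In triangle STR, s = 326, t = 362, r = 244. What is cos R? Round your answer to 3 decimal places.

By the law of cosines, cos R = (s² + t² − r²) / (2·s·t) ≈ 0.75325, so ∠R ≈ 41.13°.

cos R ≈ 0.753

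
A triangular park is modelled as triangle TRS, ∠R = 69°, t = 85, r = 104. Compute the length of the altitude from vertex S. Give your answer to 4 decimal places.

Law of sines: sin T = t·sin R/r ≈ 0.76302.
Since r ≥ t, only the acute value applies: ∠T ≈ 49.73°.
Then ∠S = 180° − ∠R − ∠T ≈ 61.27°.
Law of sines gives s = r·sin S/sin R ≈ 97.684.
Area = ½·r·t·sin S ≈ 3875.8.
The altitude from S has length 2·area/s ≈ 79.354.

79.3543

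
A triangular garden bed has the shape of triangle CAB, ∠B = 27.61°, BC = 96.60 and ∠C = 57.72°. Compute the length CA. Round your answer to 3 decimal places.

The third angle is ∠A = 180° − ∠B − ∠C = 94.67°.
Law of sines: CA = BC·sin B/sin A ≈ 44.918.

44.918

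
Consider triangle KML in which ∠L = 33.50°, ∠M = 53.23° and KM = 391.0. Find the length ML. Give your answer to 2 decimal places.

707.26

The third angle is ∠K = 180° − ∠M − ∠L = 93.27°.
Law of sines: ML = KM·sin K/sin L ≈ 707.26.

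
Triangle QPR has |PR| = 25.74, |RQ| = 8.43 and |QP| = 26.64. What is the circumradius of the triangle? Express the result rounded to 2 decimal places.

By the law of cosines, cos Q = (|RQ|² + |QP|² − |PR|²) / (2·|RQ|·|QP|) ≈ 0.26318, so ∠Q ≈ 74.74°.
Circumradius = |PR|/(2 sin Q) ≈ 13.34.

13.34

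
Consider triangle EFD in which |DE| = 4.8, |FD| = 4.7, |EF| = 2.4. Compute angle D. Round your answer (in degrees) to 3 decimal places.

∠D ≈ 29.242°

By the law of cosines, cos D = (|FD|² + |DE|² − |EF|²) / (2·|FD|·|DE|) ≈ 0.87256, so ∠D ≈ 29.24°.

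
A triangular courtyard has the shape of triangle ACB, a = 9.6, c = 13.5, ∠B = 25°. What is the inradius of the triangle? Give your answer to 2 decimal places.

By the law of cosines, b² = a² + c² − 2·a·c·cos B = 39.495, so b ≈ 6.2845.
Area = ½·a·c·sin B ≈ 27.386.
Semiperimeter s = (9.6+13.5+6.2845)/2 = 14.692.
Inradius = area/s = 27.386/14.692 ≈ 1.864.

r ≈ 1.86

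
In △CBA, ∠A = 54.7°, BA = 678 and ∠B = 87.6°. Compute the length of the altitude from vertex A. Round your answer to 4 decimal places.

The third angle is ∠C = 180° − ∠B − ∠A = 37.70°.
Law of sines: AC = BA·sin B/sin C ≈ 1107.7.
Law of sines: CB = BA·sin A/sin C ≈ 904.85.
Area = ½·BA·AC·sin A ≈ 3.0648e+05.
The altitude from A has length 2·area/CB ≈ 677.41.

677.4053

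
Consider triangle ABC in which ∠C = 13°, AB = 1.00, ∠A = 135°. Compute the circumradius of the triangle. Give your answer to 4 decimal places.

R ≈ 2.2227

The third angle is ∠B = 180° − ∠C − ∠A = 32.00°.
Law of sines: BC = AB·sin A/sin C ≈ 3.1434.
Law of sines: CA = AB·sin B/sin C ≈ 2.3557.
Circumradius = AB/(2 sin C) ≈ 2.2227.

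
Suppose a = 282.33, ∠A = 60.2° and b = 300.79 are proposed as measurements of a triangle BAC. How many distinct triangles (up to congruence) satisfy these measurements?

2

b·sin A = 300.79·sin(60.2°) ≈ 261.
Since b sin A < a < b (261 < 282.33 < 300.79), two triangles exist.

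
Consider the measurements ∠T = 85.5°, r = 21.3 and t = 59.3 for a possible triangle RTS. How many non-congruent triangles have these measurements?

r·sin T = 21.3·sin(85.5°) ≈ 21.23.
Since t ≥ r, exactly one triangle exists.

1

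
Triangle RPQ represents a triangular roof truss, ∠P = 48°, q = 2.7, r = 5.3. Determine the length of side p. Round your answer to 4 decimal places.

By the law of cosines, p² = q² + r² − 2·q·r·cos P = 16.229, so p ≈ 4.0286.

4.0286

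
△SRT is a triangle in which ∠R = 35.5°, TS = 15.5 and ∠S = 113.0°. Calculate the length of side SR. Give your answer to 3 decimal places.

13.946

The third angle is ∠T = 180° − ∠S − ∠R = 31.50°.
Law of sines: SR = TS·sin T/sin R ≈ 13.946.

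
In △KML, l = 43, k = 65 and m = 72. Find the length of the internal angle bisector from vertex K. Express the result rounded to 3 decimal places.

By the law of cosines, cos K = (m² + l² − k²) / (2·m·l) ≈ 0.45349, so ∠K ≈ 63.03°.
The bisector from K has length 2·m·l·cos(∠K/2)/(m+l) ≈ 45.901.

t_K ≈ 45.901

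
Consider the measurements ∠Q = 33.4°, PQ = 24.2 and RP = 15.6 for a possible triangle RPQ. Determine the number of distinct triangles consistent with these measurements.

2

PQ·sin Q = 24.2·sin(33.4°) ≈ 13.32.
Since PQ sin Q < RP < PQ (13.32 < 15.6 < 24.2), two triangles exist.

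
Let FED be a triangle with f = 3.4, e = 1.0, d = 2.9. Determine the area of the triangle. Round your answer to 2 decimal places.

area ≈ 1.35

Semiperimeter s = (3.4 + 1 + 2.9)/2 = 3.65.
Heron's formula: area = √(3.65·0.25·2.65·0.75) ≈ 1.3467.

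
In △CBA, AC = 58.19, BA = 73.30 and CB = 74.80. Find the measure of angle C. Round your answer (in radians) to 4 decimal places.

1.1434

By the law of cosines, cos C = (AC² + CB² − BA²) / (2·AC·CB) ≈ 0.41449, so ∠C ≈ 1.143 rad.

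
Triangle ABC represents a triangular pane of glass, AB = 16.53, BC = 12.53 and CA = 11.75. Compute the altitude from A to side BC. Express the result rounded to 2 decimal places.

11.72

Semiperimeter s = (12.53 + 11.75 + 16.53)/2 = 20.405.
Heron's formula: area = √(20.405·7.875·8.655·3.875) ≈ 73.411.
The altitude from A has length 2·area/BC ≈ 11.718.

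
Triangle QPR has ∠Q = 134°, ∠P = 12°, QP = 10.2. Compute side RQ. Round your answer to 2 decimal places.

3.79

The third angle is ∠R = 180° − ∠Q − ∠P = 34.00°.
Law of sines: RQ = QP·sin P/sin R ≈ 3.7924.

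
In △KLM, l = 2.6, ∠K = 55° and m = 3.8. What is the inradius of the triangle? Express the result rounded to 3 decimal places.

r ≈ 0.848

By the law of cosines, k² = l² + m² − 2·l·m·cos K = 9.8661, so k ≈ 3.141.
Area = ½·l·m·sin K ≈ 4.0466.
Semiperimeter s = (3.141+2.6+3.8)/2 = 4.7705.
Inradius = area/s = 4.0466/4.7705 ≈ 0.84825.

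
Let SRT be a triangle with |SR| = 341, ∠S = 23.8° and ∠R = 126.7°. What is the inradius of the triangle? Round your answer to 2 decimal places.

64.99

The third angle is ∠T = 180° − ∠S − ∠R = 29.50°.
Law of sines: |RT| = |SR|·sin S/sin T ≈ 279.45.
Law of sines: |TS| = |SR|·sin R/sin T ≈ 555.22.
Area = ½·|SR|·|RT|·sin R ≈ 38202.
Semiperimeter s = (279.45+555.22+341)/2 = 587.84.
Inradius = area/s = 38202/587.84 ≈ 64.987.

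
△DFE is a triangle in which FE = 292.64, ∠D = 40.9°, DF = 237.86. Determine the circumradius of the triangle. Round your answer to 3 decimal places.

Law of sines: sin E = DF·sin D/FE ≈ 0.53218.
Since FE ≥ DF, only the acute value applies: ∠E ≈ 32.15°.
Then ∠F = 180° − ∠D − ∠E ≈ 106.95°.
Law of sines gives ED = FE·sin F/sin D ≈ 427.55.
Circumradius = FE/(2 sin D) ≈ 223.48.

223.478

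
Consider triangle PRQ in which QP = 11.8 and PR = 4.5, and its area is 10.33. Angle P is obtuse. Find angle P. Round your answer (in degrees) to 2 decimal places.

From area = ½·QP·PR·sin P, we get sin P = 2·area/(QP·PR) ≈ 0.38908.
Taking the obtuse solution, ∠P ≈ 157.10°.

157.10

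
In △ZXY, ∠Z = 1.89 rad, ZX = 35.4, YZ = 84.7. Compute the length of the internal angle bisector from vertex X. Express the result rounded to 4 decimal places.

By the law of cosines, XY² = YZ² + ZX² − 2·YZ·ZX·cos Z = 10309, so XY ≈ 101.53.
Law of cosines again: cos X = (ZX² + XY² − YZ²)/(2·ZX·XY) ≈ 0.61044, so ∠X ≈ 0.914 rad.
The bisector from X has length 2·ZX·XY·cos(∠X/2)/(ZX+XY) ≈ 47.107.

47.1075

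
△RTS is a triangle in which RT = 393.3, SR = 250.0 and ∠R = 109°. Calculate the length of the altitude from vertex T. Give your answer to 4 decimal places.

h_T ≈ 371.8725

By the law of cosines, TS² = SR² + RT² − 2·SR·RT·cos R = 2.8121e+05, so TS ≈ 530.29.
Area = ½·SR·RT·sin R ≈ 46484.
The altitude from T has length 2·area/SR ≈ 371.87.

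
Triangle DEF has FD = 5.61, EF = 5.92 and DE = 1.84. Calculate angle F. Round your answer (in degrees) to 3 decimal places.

By the law of cosines, cos F = (EF² + FD² − DE²) / (2·EF·FD) ≈ 0.95048, so ∠F ≈ 18.11°.

∠F ≈ 18.107°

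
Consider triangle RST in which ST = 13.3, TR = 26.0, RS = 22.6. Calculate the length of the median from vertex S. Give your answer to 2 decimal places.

13.22

Median from S: ½√(2·RS² + 2·ST² − TR²) ≈ 13.222.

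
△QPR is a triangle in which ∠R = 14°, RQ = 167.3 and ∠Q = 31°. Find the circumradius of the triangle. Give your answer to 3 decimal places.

118.299

The third angle is ∠P = 180° − ∠R − ∠Q = 135.00°.
Law of sines: PR = RQ·sin Q/sin P ≈ 121.86.
Law of sines: QP = RQ·sin R/sin P ≈ 57.238.
Circumradius = RQ/(2 sin P) ≈ 118.3.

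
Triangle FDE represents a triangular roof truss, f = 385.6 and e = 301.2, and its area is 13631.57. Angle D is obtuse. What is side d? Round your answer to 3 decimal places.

From area = ½·e·f·sin D, we get sin D = 2·area/(e·f) ≈ 0.23474.
Taking the obtuse solution, ∠D ≈ 166.42°.
Law of cosines then gives d ≈ 682.06.

682.059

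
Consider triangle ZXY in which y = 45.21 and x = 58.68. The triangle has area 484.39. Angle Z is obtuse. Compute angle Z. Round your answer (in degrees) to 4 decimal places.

158.5817

From area = ½·x·y·sin Z, we get sin Z = 2·area/(x·y) ≈ 0.36517.
Taking the obtuse solution, ∠Z ≈ 158.58°.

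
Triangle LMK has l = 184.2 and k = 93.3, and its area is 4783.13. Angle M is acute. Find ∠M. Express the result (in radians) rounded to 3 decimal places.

From area = ½·k·l·sin M, we get sin M = 2·area/(k·l) ≈ 0.55664.
Taking the acute solution, ∠M ≈ 0.5903 rad.

0.590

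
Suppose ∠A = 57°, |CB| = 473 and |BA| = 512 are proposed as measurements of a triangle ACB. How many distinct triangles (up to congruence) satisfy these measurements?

|BA|·sin A = 512·sin(57°) ≈ 429.4.
Since |BA| sin A < |CB| < |BA| (429.4 < 473 < 512), two triangles exist.

2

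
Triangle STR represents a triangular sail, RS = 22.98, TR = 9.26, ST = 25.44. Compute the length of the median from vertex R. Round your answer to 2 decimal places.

12.05

Median from R: ½√(2·TR² + 2·RS² − ST²) ≈ 12.046.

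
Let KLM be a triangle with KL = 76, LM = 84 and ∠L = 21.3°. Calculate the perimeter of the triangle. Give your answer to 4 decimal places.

perimeter ≈ 190.5968

By the law of cosines, MK² = KL² + LM² − 2·KL·LM·cos L = 936.17, so MK ≈ 30.597.
Semiperimeter s = (84+30.597+76)/2 = 95.298.
Perimeter = 84 + 30.597 + 76 = 190.6.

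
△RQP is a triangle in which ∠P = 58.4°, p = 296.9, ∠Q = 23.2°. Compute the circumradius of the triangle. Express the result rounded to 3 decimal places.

174.293

The third angle is ∠R = 180° − ∠Q − ∠P = 98.40°.
Law of sines: r = p·sin R/sin P ≈ 344.85.
Law of sines: q = p·sin Q/sin P ≈ 137.32.
Circumradius = p/(2 sin P) ≈ 174.29.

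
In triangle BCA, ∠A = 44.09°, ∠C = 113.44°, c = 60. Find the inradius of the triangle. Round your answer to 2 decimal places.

r ≈ 8.00

The third angle is ∠B = 180° − ∠C − ∠A = 22.47°.
Law of sines: b = c·sin B/sin C ≈ 24.995.
Law of sines: a = c·sin A/sin C ≈ 45.502.
Area = ½·c·b·sin A ≈ 521.73.
Semiperimeter s = (24.995+60+45.502)/2 = 65.248.
Inradius = area/s = 521.73/65.248 ≈ 7.996.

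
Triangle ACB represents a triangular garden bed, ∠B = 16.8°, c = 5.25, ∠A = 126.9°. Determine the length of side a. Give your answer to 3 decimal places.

7.092

The third angle is ∠C = 180° − ∠B − ∠A = 36.30°.
Law of sines: a = c·sin A/sin C ≈ 7.0916.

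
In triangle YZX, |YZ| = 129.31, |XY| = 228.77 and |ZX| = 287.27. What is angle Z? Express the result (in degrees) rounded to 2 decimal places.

∠Z ≈ 50.85°

By the law of cosines, cos Z = (|YZ|² + |ZX|² − |XY|²) / (2·|YZ|·|ZX|) ≈ 0.63140, so ∠Z ≈ 50.85°.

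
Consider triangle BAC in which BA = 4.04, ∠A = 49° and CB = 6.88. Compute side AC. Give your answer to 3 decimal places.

8.818

Law of sines: sin C = BA·sin A/CB ≈ 0.44317.
Since CB ≥ BA, only the acute value applies: ∠C ≈ 26.31°.
Then ∠B = 180° − ∠A − ∠C ≈ 104.69°.
Law of sines gives AC = CB·sin B/sin A ≈ 8.818.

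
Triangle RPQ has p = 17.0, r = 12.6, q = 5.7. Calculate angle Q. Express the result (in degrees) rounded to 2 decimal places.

By the law of cosines, cos Q = (r² + p² − q²) / (2·r·p) ≈ 0.96935, so ∠Q ≈ 14.22°.

∠Q ≈ 14.22°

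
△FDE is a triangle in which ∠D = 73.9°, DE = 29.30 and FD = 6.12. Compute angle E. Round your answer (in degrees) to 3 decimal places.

By the law of cosines, EF² = FD² + DE² − 2·FD·DE·cos D = 796.49, so EF ≈ 28.222.
Law of cosines again: cos E = (DE² + EF² − FD²)/(2·DE·EF) ≈ 0.97806, so ∠E ≈ 12.03°.

∠E ≈ 12.025°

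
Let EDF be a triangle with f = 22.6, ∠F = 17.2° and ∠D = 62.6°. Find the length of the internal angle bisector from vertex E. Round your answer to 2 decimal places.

t_E ≈ 21.75

The third angle is ∠E = 180° − ∠D − ∠F = 100.20°.
Law of sines: e = f·sin E/sin F ≈ 75.219.
Law of sines: d = f·sin D/sin F ≈ 67.853.
The bisector from E has length 2·d·f·cos(∠E/2)/(d+f) ≈ 21.749.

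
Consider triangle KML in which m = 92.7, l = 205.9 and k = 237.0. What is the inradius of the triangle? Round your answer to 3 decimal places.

r ≈ 35.307

Semiperimeter s = (237 + 92.7 + 205.9)/2 = 267.8.
Heron's formula: area = √(267.8·30.8·175.1·61.9) ≈ 9455.2.
Inradius = area/s = 9455.2/267.8 ≈ 35.307.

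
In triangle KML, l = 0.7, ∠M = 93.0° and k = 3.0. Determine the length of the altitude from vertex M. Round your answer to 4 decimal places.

By the law of cosines, m² = l² + k² − 2·l·k·cos M = 9.7098, so m ≈ 3.1161.
Area = ½·l·k·sin M ≈ 1.0486.
The altitude from M has length 2·area/m ≈ 0.67301.

h_M ≈ 0.6730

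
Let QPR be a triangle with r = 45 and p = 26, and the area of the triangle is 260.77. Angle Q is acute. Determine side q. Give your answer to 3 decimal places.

24.624

From area = ½·p·r·sin Q, we get sin Q = 2·area/(p·r) ≈ 0.44576.
Taking the acute solution, ∠Q ≈ 26.47°.
Law of cosines then gives q ≈ 24.624.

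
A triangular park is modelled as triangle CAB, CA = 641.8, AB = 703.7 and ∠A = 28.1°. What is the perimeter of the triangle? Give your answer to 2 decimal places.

By the law of cosines, BC² = CA² + AB² − 2·CA·AB·cos A = 1.103e+05, so BC ≈ 332.12.
Semiperimeter s = (703.7+332.12+641.8)/2 = 838.81.
Perimeter = 703.7 + 332.12 + 641.8 = 1677.6.

1677.62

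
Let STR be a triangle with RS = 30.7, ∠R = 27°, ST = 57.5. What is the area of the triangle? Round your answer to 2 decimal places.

Law of sines: sin T = RS·sin R/ST ≈ 0.24239.
Since ST ≥ RS, only the acute value applies: ∠T ≈ 14.03°.
Then ∠S = 180° − ∠R − ∠T ≈ 138.97°.
Law of sines gives TR = ST·sin S/sin R ≈ 83.139.
Area = ½·ST·RS·sin S ≈ 579.38.

area ≈ 579.38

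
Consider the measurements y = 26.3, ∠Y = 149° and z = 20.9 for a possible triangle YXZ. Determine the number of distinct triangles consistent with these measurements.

z·sin Y = 20.9·sin(149°) ≈ 10.76.
Since ∠Y is not acute, a triangle exists only if y > z; here y > z, so there is exactly one triangle.

1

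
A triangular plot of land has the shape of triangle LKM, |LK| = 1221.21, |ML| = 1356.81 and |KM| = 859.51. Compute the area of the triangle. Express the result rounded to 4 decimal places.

515723.7385

Semiperimeter s = (859.51 + 1356.8 + 1221.2)/2 = 1718.8.
Heron's formula: area = √(1718.8·859.25·361.95·497.55) ≈ 5.1572e+05.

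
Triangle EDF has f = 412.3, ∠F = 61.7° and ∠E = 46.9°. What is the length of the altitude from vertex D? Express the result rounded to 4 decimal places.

The third angle is ∠D = 180° − ∠F − ∠E = 71.40°.
Law of sines: e = f·sin E/sin F ≈ 341.91.
Law of sines: d = f·sin D/sin F ≈ 443.81.
Area = ½·f·e·sin D ≈ 66804.
The altitude from D has length 2·area/d ≈ 301.05.

h_D ≈ 301.0459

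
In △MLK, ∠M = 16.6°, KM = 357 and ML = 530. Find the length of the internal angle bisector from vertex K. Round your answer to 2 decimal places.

102.54

By the law of cosines, LK² = KM² + ML² − 2·KM·ML·cos M = 45701, so LK ≈ 213.78.
Law of cosines again: cos K = (LK² + KM² − ML²)/(2·LK·KM) ≈ -0.70593, so ∠K ≈ 134.90°.
The bisector from K has length 2·LK·KM·cos(∠K/2)/(LK+KM) ≈ 102.54.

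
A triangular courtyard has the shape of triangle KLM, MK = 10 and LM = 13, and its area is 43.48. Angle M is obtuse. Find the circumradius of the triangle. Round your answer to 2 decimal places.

From area = ½·LM·MK·sin M, we get sin M = 2·area/(LM·MK) ≈ 0.66892.
Taking the obtuse solution, ∠M ≈ 138.02°.
Law of cosines then gives KL ≈ 21.5.
Circumradius = KL/(2 sin M) ≈ 16.071.

R ≈ 16.07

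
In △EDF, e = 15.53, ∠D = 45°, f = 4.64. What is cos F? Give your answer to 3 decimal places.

cos F ≈ 0.966

By the law of cosines, d² = f² + e² − 2·f·e·cos D = 160.8, so d ≈ 12.681.
Law of cosines again: cos F = (e² + d² − f²)/(2·e·d) ≈ 0.96595, so ∠F ≈ 15.00°.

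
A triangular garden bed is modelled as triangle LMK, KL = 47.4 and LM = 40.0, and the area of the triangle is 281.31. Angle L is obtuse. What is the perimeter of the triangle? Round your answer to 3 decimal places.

perimeter ≈ 173.817

From area = ½·KL·LM·sin L, we get sin L = 2·area/(KL·LM) ≈ 0.29674.
Taking the obtuse solution, ∠L ≈ 2.840 rad.
Law of cosines then gives MK ≈ 86.417.
Perimeter = 86.417 + 47.4 + 40 = 173.82.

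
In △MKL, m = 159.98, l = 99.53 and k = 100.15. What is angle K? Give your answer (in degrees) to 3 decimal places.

∠K ≈ 36.890°

By the law of cosines, cos K = (l² + m² − k²) / (2·l·m) ≈ 0.79979, so ∠K ≈ 36.89°.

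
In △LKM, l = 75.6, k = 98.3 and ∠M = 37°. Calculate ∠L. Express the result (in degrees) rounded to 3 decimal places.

∠L ≈ 50.188°

By the law of cosines, m² = l² + k² − 2·l·k·cos M = 3508.2, so m ≈ 59.23.
Law of cosines again: cos L = (k² + m² − l²)/(2·k·m) ≈ 0.64027, so ∠L ≈ 50.19°.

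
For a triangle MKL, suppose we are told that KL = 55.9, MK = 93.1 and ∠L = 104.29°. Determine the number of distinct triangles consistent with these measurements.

KL·sin L = 55.9·sin(104.29°) ≈ 54.17.
Since ∠L is not acute, a triangle exists only if MK > KL; here MK > KL, so there is exactly one triangle.

1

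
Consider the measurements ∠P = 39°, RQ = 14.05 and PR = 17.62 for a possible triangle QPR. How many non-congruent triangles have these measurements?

2

PR·sin P = 17.62·sin(39°) ≈ 11.09.
Since PR sin P < RQ < PR (11.09 < 14.05 < 17.62), two triangles exist.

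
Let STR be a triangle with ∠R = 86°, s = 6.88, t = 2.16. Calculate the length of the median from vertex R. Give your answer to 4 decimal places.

By the law of cosines, r² = s² + t² − 2·s·t·cos R = 49.927, so r ≈ 7.0659.
Median from R: ½√(2·s² + 2·t² − r²) ≈ 3.6767.

m_R ≈ 3.6767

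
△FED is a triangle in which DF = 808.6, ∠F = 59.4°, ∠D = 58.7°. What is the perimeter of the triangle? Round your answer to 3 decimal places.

The third angle is ∠E = 180° − ∠D − ∠F = 61.90°.
Law of sines: ED = DF·sin F/sin E ≈ 789.
Law of sines: FE = DF·sin D/sin E ≈ 783.24.
Semiperimeter s = (789+808.6+783.24)/2 = 1190.4.
Perimeter = 789 + 808.6 + 783.24 = 2380.8.

perimeter ≈ 2380.836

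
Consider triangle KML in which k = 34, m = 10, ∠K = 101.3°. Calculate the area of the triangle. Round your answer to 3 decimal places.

area ≈ 150.013

Law of sines: sin M = m·sin K/k ≈ 0.28842.
Since k ≥ m, only the acute value applies: ∠M ≈ 16.76°.
Then ∠L = 180° − ∠K − ∠M ≈ 61.94°.
Law of sines gives l = k·sin L/sin K ≈ 30.596.
Area = ½·k·m·sin L ≈ 150.01.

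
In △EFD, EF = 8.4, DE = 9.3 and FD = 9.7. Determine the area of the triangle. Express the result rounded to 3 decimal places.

area ≈ 35.748

Semiperimeter s = (9.7 + 9.3 + 8.4)/2 = 13.7.
Heron's formula: area = √(13.7·4·4.4·5.3) ≈ 35.748.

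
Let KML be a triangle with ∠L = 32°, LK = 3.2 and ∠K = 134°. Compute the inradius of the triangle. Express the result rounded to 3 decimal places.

r ≈ 0.818

The third angle is ∠M = 180° − ∠L − ∠K = 14.00°.
Law of sines: ML = LK·sin K/sin M ≈ 9.515.
Law of sines: KM = LK·sin L/sin M ≈ 7.0095.
Area = ½·LK·ML·sin L ≈ 8.0675.
Semiperimeter s = (9.515+3.2+7.0095)/2 = 9.8622.
Inradius = area/s = 8.0675/9.8622 ≈ 0.81802.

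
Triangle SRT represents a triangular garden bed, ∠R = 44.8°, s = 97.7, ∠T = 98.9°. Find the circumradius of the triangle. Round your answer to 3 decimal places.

82.515

The third angle is ∠S = 180° − ∠R − ∠T = 36.30°.
Law of sines: r = s·sin R/sin S ≈ 116.29.
Law of sines: t = s·sin T/sin S ≈ 163.04.
Circumradius = s/(2 sin S) ≈ 82.515.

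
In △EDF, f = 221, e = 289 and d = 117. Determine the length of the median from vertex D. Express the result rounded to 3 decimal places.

Median from D: ½√(2·f² + 2·e² − d²) ≈ 250.52.

250.517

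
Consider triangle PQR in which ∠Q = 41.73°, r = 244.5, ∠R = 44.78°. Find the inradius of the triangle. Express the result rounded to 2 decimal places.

The third angle is ∠P = 180° − ∠Q − ∠R = 93.49°.
Law of sines: p = r·sin P/sin R ≈ 346.47.
Law of sines: q = r·sin Q/sin R ≈ 231.04.
Area = ½·r·p·sin Q ≈ 28193.
Semiperimeter s = (346.47+231.04+244.5)/2 = 411.01.
Inradius = area/s = 28193/411.01 ≈ 68.595.

68.59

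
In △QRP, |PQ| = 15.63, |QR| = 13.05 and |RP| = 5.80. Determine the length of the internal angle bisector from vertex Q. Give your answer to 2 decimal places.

t_Q ≈ 13.99

By the law of cosines, cos Q = (|PQ|² + |QR|² − |RP|²) / (2·|PQ|·|QR|) ≈ 0.93385, so ∠Q ≈ 20.96°.
The bisector from Q has length 2·|PQ|·|QR|·cos(∠Q/2)/(|PQ|+|QR|) ≈ 13.987.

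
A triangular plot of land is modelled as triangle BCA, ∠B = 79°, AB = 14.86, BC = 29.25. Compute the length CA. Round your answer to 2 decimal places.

30.17

By the law of cosines, CA² = AB² + BC² − 2·AB·BC·cos B = 910.51, so CA ≈ 30.175.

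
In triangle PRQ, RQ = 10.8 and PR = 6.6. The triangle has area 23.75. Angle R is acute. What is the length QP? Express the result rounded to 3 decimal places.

7.342

From area = ½·PR·RQ·sin R, we get sin R = 2·area/(PR·RQ) ≈ 0.66639.
Taking the acute solution, ∠R ≈ 41.79°.
Law of cosines then gives QP ≈ 7.3421.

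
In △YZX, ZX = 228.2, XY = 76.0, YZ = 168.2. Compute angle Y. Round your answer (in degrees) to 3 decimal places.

134.778

By the law of cosines, cos Y = (XY² + YZ² − ZX²) / (2·XY·YZ) ≈ -0.70436, so ∠Y ≈ 134.78°.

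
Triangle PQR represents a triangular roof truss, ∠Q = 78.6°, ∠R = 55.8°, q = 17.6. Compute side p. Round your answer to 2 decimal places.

12.83

The third angle is ∠P = 180° − ∠Q − ∠R = 45.60°.
Law of sines: p = q·sin P/sin Q ≈ 12.828.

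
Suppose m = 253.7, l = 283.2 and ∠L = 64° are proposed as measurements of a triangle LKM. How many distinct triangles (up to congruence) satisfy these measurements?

1

m·sin L = 253.7·sin(64°) ≈ 228.
Since l ≥ m, exactly one triangle exists.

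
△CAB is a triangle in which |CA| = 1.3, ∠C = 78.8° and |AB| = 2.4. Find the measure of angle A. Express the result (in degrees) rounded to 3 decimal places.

∠A ≈ 69.103°

Law of sines: sin B = |CA|·sin C/|AB| ≈ 0.53135.
Since |AB| ≥ |CA|, only the acute value applies: ∠B ≈ 32.10°.
Then ∠A = 180° − ∠C − ∠B ≈ 69.10°.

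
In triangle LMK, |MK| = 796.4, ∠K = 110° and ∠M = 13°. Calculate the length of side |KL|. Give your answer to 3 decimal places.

The third angle is ∠L = 180° − ∠M − ∠K = 57.00°.
Law of sines: |KL| = |MK|·sin M/sin L ≈ 213.61.

213.613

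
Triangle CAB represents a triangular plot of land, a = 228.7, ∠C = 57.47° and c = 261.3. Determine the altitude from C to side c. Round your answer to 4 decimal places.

Law of sines: sin A = a·sin C/c ≈ 0.73792.
Since c ≥ a, only the acute value applies: ∠A ≈ 47.55°.
Then ∠B = 180° − ∠C − ∠A ≈ 74.98°.
Law of sines gives b = c·sin B/sin C ≈ 299.33.
Area = ½·c·a·sin B ≈ 28858.
The altitude from C has length 2·area/c ≈ 220.88.

h_C ≈ 220.8816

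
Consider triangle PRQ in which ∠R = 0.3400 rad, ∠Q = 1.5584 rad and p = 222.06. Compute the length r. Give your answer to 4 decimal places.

78.2139

The third angle is ∠P = π − ∠R − ∠Q = 1.2432 rad.
Law of sines: r = p·sin R/sin P ≈ 78.214.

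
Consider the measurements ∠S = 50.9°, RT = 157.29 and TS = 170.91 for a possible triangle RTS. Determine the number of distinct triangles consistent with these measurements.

2

TS·sin S = 170.91·sin(50.9°) ≈ 132.6.
Since TS sin S < RT < TS (132.6 < 157.29 < 170.91), two triangles exist.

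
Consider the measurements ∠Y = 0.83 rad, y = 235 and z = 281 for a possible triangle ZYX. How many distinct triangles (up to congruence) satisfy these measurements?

z·sin Y = 281·sin(0.83 rad) ≈ 207.4.
Since z sin Y < y < z (207.4 < 235 < 281), two triangles exist.

2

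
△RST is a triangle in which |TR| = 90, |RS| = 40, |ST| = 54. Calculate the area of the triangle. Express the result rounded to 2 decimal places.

area ≈ 602.98

Semiperimeter s = (54 + 90 + 40)/2 = 92.
Heron's formula: area = √(92·38·2·52) ≈ 602.98.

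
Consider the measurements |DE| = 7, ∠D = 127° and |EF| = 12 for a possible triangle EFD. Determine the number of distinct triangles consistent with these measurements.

|DE|·sin D = 7·sin(127°) ≈ 5.59.
Since ∠D is not acute, a triangle exists only if |EF| > |DE|; here |EF| > |DE|, so there is exactly one triangle.

1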